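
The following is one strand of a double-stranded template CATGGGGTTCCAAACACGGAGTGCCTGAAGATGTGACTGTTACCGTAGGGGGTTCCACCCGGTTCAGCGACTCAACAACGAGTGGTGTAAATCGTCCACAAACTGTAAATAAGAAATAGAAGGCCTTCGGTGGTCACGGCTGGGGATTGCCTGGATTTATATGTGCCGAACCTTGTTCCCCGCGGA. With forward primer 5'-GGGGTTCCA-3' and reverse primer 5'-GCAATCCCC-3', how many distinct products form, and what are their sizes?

The forward primer GGGGTTCCA matches the top strand at positions 4–12, 49–57.
The reverse primer's reverse complement is GGGGATTGC, matching at positions 142–150.
Each forward site pairs with the reverse site to give a product ending at position 150: sizes 147, 102 bp.

Two products: 147 bp, 102 bp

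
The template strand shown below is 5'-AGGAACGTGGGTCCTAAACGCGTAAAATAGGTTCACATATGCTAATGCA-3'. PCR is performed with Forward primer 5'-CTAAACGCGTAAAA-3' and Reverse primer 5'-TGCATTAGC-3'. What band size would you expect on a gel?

36 bp

Forward primer CTAAACGCGTAAAA is found on the top strand at positions 14–27.
The reverse primer's reverse complement is GCTAATGCA, which matches the template at positions 41–49.
The product runs from position 14 to position 49, so its length is 49 − 14 + 1 = 36 bp.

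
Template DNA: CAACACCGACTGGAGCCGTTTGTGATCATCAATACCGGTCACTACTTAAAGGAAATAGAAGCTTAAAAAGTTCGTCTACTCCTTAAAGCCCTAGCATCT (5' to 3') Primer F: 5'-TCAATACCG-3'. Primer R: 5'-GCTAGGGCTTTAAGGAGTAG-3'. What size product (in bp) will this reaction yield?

67 bp

Forward primer TCAATACCG is found on the top strand at positions 29–37.
Taking the reverse complement of GCTAGGGCTTTAAGGAGTAG gives CTACTCCTTAAAGCCCTAGC, found at positions 76–95 on the template; the primer anneals here to the top strand with its 3' end pointing upstream.
Product length = (reverse-primer end) − (forward-primer start) + 1 = 95 − 29 + 1 = 67 bp.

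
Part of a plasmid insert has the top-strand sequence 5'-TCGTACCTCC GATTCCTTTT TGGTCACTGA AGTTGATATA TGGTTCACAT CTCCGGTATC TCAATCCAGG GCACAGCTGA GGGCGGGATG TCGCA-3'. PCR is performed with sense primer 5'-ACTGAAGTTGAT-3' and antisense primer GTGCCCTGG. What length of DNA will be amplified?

Scanning the template, ACTGAAGTTGAT occurs at positions 26–37; this primer anneals to the bottom strand there with its 3' end pointing downstream.
The reverse primer's reverse complement is CCAGGGCAC, which matches the template at positions 66–74.
The product runs from position 26 to position 74, so its length is 74 − 26 + 1 = 49 bp.

49 bp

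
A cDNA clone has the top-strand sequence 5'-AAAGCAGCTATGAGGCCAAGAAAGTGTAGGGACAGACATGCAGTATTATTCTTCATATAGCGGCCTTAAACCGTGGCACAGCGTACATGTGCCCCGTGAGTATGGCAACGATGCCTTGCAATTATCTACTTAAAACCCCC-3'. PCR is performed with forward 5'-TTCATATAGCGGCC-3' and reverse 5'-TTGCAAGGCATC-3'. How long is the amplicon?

Forward primer TTCATATAGCGGCC is found on the top strand at positions 52–65.
Taking the reverse complement of TTGCAAGGCATC gives GATGCCTTGCAA, found at positions 110–121 on the template; the primer anneals here to the top strand with its 3' end pointing upstream.
The product runs from position 52 to position 121, so its length is 121 − 52 + 1 = 70 bp.

70 bp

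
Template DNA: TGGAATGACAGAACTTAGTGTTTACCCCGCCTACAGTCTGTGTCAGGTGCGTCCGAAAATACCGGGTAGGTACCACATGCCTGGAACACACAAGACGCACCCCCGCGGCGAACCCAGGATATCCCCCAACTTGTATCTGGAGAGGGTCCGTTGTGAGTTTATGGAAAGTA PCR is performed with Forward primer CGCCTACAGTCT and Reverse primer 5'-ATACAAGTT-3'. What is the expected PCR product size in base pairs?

109 bp

Forward primer CGCCTACAGTCT is found on the top strand at positions 28–39.
Reverse complement of the reverse primer: AACTTGTAT. This occurs on the top strand at positions 128–136.
Product length = (reverse-primer end) − (forward-primer start) + 1 = 136 − 28 + 1 = 109 bp.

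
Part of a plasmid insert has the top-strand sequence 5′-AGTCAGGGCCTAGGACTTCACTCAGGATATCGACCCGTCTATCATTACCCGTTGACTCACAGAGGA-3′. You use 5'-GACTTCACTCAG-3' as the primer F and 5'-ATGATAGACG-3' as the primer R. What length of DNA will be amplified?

32 bp

Scanning the template, GACTTCACTCAG occurs at positions 14–25; this primer anneals to the bottom strand there with its 3' end pointing downstream.
The reverse primer's reverse complement is CGTCTATCAT, which matches the template at positions 36–45.
Amplicon spans positions 14–45: 32 bp.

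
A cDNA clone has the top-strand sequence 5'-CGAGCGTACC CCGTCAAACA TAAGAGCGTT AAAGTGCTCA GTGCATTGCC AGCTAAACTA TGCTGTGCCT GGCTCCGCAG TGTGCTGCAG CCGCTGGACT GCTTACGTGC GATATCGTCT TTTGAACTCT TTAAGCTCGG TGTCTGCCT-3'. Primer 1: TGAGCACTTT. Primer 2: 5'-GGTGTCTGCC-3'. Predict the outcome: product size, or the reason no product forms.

Primer 1 (TGAGCACTTT) has reverse complement AAAGTGCTCA, which matches the top strand at positions 31–40; primer 1 anneals to the top strand there with its 3' end pointing upstream toward position 31.
Primer 2 (GGTGTCTGCC) matches the top strand directly at positions 139–148; it anneals to the bottom strand with its 3' end pointing downstream toward position 148.
The 3' ends diverge (primer 1 extends toward position 1, primer 2 toward position 149), so the primers never converge on a shared product.

No product — the primers' 3' ends point away from each other.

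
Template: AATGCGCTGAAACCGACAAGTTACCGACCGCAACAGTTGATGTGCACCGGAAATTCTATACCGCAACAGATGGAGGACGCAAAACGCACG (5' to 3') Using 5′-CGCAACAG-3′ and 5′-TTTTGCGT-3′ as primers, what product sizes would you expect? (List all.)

The forward primer CGCAACAG matches the top strand at positions 29–36, 62–69.
The reverse primer's reverse complement is ACGCAAAA, matching at positions 77–84.
Each forward site pairs with the reverse site to give a product ending at position 84: sizes 56, 23 bp.

56 bp, 23 bp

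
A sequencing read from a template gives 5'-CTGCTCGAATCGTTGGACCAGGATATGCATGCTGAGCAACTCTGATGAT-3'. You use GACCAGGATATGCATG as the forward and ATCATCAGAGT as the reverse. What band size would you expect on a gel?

34 bp

Forward primer GACCAGGATATGCATG is found on the top strand at positions 16–31.
Reverse complement of the reverse primer: ACTCTGATGAT. This occurs on the top strand at positions 39–49.
The product runs from position 16 to position 49, so its length is 49 − 16 + 1 = 34 bp.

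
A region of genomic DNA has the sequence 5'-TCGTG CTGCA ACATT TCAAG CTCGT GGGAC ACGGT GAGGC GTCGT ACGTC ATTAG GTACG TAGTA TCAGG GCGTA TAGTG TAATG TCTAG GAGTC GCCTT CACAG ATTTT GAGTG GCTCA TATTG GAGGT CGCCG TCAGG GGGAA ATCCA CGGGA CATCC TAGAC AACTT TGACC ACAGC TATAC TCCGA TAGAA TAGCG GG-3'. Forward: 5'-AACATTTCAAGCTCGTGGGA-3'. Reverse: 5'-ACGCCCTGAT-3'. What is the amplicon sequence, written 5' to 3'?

Scanning the template, AACATTTCAAGCTCGTGGGA occurs at positions 10–29; this primer anneals to the bottom strand there with its 3' end pointing downstream.
Reverse complement of the reverse primer: ATCAGGGCGT. This occurs on the top strand at positions 65–74.
The product is the template from position 10 through 74 (65 bp).

5'-AACATTTCAAGCTCGTGGGACACGGTGAGGCGTCGTACGTCATTAGGTACGTAGTATCAGGGCGT-3'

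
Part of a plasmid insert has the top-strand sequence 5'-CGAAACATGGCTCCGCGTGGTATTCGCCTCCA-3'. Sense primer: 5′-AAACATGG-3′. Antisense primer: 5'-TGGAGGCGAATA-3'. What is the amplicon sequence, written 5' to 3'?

Forward primer AAACATGG is found on the top strand at positions 3–10.
The reverse primer's reverse complement is TATTCGCCTCCA, which matches the template at positions 21–32.
The product is the template from position 3 through 32 (30 bp).

5'-AAACATGGCTCCGCGTGGTATTCGCCTCCA-3'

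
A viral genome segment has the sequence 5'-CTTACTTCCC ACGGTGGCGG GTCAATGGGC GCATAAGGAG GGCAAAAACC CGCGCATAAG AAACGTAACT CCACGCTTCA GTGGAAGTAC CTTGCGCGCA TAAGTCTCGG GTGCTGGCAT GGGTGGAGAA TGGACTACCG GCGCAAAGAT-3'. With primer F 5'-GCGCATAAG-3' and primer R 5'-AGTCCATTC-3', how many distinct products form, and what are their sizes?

The forward primer GCGCATAAG matches the top strand at positions 29–37, 52–60, 96–104.
The reverse primer's reverse complement is GAATGGACT, matching at positions 128–136.
Each forward site pairs with the reverse site to give a product ending at position 136: sizes 108, 85, 41 bp.

Three products: 108 bp, 85 bp, 41 bp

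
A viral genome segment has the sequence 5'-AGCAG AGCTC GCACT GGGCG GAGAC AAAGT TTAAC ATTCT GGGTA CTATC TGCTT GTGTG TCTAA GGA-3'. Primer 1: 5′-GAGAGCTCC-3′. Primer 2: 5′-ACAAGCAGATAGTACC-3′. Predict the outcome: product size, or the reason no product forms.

No product — primer 1 has no binding site in the template.

Primer 1 (GAGAGCTCC) does not match the top strand, and its reverse complement GGAGCTCTC does not match either.
With no annealing site for primer 1, no amplification occurs.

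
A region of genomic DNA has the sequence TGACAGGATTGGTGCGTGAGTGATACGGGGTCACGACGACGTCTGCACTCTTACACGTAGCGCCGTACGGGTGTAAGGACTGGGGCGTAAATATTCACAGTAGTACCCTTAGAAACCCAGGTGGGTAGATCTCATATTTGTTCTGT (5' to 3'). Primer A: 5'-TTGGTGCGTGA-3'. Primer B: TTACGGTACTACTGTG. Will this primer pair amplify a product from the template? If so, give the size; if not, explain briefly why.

No product — primer B has no binding site in the template.

Primer B (TTACGGTACTACTGTG) does not match the top strand, and its reverse complement CACAGTAGTACCGTAA does not match either.
With no annealing site for primer B, no amplification occurs.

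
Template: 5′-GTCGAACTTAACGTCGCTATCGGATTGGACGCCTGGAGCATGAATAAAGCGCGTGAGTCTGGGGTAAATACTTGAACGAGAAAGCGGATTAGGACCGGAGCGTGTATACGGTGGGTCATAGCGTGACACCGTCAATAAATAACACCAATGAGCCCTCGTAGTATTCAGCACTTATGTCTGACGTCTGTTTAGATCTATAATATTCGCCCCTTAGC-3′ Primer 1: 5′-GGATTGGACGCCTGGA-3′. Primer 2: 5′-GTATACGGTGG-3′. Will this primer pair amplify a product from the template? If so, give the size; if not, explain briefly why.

No product — both primers anneal to the same strand and extend in the same direction.

Primer 1 (GGATTGGACGCCTGGA) matches the top strand at positions 22–37 (3' end points downstream).
Primer 2 (GTATACGGTGG) also matches the top strand directly, at positions 104–114 — its reverse complement CCACCGTATAC is not present.
Both primers anneal to the bottom strand with 3' ends pointing the same way, so neither can prime synthesis back toward the other.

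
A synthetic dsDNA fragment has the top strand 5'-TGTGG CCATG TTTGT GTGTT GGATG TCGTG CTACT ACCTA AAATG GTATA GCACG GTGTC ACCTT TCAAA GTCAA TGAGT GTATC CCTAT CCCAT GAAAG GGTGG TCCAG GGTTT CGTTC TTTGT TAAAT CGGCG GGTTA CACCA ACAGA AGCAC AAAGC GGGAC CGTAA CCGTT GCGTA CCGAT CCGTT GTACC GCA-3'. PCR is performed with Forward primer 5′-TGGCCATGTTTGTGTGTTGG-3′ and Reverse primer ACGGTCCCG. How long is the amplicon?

Scanning the template, TGGCCATGTTTGTGTGTTGG occurs at positions 3–22; this primer anneals to the bottom strand there with its 3' end pointing downstream.
The reverse primer's reverse complement is CGGGACCGT, which matches the template at positions 160–168.
Product length = (reverse-primer end) − (forward-primer start) + 1 = 168 − 3 + 1 = 166 bp.

166 bp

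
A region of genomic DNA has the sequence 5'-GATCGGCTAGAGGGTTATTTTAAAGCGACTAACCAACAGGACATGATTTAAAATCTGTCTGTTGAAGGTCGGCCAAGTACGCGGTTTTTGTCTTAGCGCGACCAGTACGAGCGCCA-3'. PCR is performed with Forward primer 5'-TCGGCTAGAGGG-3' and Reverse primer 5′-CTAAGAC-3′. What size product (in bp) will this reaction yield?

94 bp

The forward primer matches the template at positions 3–14.
Taking the reverse complement of CTAAGAC gives GTCTTAG, found at positions 90–96 on the template; the primer anneals here to the top strand with its 3' end pointing upstream.
The product runs from position 3 to position 96, so its length is 96 − 3 + 1 = 94 bp.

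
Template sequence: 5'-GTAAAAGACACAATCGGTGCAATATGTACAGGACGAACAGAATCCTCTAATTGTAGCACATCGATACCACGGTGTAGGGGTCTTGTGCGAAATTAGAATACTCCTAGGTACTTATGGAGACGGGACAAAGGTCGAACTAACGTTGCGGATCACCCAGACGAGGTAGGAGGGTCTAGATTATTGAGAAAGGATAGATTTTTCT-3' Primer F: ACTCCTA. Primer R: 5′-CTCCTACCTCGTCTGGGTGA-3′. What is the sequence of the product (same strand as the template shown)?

5'-ACTCCTAGGTACTTATGGAGACGGGACAAAGGTCGAACTAACGTTGCGGATCACCCAGACGAGGTAGGAG-3'

The forward primer matches the template at positions 100–106.
The reverse primer's reverse complement is TCACCCAGACGAGGTAGGAG, which matches the template at positions 150–169.
The product is the template from position 100 through 169 (70 bp).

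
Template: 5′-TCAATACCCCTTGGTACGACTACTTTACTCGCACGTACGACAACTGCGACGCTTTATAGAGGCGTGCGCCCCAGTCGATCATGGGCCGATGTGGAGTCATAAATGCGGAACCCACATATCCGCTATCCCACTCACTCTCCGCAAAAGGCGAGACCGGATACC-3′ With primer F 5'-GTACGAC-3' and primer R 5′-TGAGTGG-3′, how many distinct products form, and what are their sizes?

Two products: 121 bp, 100 bp

The forward primer GTACGAC matches the top strand at positions 14–20, 35–41.
The reverse primer's reverse complement is CCACTCA, matching at positions 128–134.
Each forward site pairs with the reverse site to give a product ending at position 134: sizes 121, 100 bp.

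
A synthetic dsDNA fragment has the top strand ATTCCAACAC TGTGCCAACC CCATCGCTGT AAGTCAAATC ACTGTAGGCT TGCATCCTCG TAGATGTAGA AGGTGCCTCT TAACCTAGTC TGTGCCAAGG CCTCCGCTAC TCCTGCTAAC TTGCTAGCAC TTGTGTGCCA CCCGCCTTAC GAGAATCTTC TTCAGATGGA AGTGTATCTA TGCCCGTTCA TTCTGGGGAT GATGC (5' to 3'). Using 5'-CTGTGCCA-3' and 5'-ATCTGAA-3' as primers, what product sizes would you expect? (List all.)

158 bp, 78 bp

The forward primer CTGTGCCA matches the top strand at positions 10–17, 90–97.
The reverse primer's reverse complement is TTCAGAT, matching at positions 161–167.
Each forward site pairs with the reverse site to give a product ending at position 167: sizes 158, 78 bp.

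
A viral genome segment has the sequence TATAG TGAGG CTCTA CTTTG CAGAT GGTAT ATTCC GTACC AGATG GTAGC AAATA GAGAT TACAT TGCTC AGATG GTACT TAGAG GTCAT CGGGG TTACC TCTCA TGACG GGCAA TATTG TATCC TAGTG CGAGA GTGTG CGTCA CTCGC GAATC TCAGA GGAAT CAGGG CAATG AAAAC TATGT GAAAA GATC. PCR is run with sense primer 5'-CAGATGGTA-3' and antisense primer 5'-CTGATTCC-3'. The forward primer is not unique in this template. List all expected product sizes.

148 bp, 129 bp, 99 bp

The forward primer CAGATGGTA matches the top strand at positions 21–29, 40–48, 70–78.
The reverse primer's reverse complement is GGAATCAG, matching at positions 161–168.
Each forward site pairs with the reverse site to give a product ending at position 168: sizes 148, 129, 99 bp.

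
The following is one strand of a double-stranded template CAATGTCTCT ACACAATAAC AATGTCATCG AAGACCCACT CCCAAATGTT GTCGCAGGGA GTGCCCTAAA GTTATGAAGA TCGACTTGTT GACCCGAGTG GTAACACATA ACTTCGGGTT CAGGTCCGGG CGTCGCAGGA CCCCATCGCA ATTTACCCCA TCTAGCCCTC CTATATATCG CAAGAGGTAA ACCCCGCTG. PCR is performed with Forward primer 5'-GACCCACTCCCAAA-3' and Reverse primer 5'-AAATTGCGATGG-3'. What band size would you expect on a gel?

Forward primer GACCCACTCCCAAA is found on the top strand at positions 33–46.
Reverse complement of the reverse primer: CCATCGCAATTT. This occurs on the top strand at positions 143–154.
Product length = (reverse-primer end) − (forward-primer start) + 1 = 154 − 33 + 1 = 122 bp.

122 bp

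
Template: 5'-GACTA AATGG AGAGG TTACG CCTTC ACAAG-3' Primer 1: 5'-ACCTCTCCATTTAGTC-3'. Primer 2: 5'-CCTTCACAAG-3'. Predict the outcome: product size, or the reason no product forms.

No product — the primers' 3' ends point away from each other.

Primer 1 (ACCTCTCCATTTAGTC) has reverse complement GACTAAATGGAGAGGT, which matches the top strand at positions 1–16; primer 1 anneals to the top strand there with its 3' end pointing upstream toward position 1.
Primer 2 (CCTTCACAAG) matches the top strand directly at positions 21–30; it anneals to the bottom strand with its 3' end pointing downstream toward position 30.
The 3' ends diverge (primer 1 extends toward position 1, primer 2 toward position 30), so the primers never converge on a shared product.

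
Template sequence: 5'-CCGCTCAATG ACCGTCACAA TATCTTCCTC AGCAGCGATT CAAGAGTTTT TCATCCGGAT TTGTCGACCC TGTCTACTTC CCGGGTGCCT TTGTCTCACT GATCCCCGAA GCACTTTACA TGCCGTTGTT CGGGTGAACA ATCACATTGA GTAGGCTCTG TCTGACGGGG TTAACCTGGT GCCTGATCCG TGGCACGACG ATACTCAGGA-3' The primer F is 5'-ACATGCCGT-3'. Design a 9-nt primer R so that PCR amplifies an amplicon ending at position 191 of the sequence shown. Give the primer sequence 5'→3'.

5'-ACGGATCAG-3'

The forward primer binds at positions 118–126; the product's 3' end on the top strand is position 191.
The reverse primer anneals to the top strand over positions 183–191, i.e. to CTGATCCGT.
Its sequence written 5'→3' is the reverse complement: ACGGATCAG.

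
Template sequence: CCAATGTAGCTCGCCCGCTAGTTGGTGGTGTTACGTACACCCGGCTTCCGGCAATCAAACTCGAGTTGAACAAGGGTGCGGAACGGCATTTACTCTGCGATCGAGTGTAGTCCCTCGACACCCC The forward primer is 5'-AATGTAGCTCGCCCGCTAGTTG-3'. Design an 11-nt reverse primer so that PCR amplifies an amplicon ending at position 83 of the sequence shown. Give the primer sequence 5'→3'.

The forward primer binds at positions 3–24; the product's 3' end on the top strand is position 83.
The reverse primer anneals to the top strand over positions 73–83, i.e. to AGGGTGCGGAA.
Its sequence written 5'→3' is the reverse complement: TTCCGCACCCT.

5'-TTCCGCACCCT-3'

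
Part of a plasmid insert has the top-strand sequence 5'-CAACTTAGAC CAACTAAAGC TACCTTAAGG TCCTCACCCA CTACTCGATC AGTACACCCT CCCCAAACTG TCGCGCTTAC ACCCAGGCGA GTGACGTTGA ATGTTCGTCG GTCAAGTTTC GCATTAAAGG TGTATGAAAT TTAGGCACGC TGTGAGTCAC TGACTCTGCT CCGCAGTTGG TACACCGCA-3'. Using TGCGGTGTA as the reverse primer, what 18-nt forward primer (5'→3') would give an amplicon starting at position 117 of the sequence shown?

The reverse primer's reverse complement TACACCGCA matches the template at positions 181–189; the product starts at position 117.
The forward primer is identical to the top strand over positions 117–134: TTTCGCATTAAAGGTGTA.

5'-TTTCGCATTAAAGGTGTA-3'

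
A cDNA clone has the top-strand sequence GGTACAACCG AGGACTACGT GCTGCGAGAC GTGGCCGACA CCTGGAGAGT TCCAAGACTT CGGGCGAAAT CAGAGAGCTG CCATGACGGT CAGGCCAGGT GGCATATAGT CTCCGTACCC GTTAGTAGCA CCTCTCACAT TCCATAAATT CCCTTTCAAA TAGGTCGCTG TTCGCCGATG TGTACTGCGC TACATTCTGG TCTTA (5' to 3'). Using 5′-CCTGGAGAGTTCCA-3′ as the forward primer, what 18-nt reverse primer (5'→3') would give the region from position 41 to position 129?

5'-GCTACTAACGGGTACGGA-3'

The product's 3' end on the top strand is position 129.
The reverse primer anneals to the top strand over positions 112–129, i.e. to TCCGTACCCGTTAGTAGC.
Its sequence written 5'→3' is the reverse complement: GCTACTAACGGGTACGGA.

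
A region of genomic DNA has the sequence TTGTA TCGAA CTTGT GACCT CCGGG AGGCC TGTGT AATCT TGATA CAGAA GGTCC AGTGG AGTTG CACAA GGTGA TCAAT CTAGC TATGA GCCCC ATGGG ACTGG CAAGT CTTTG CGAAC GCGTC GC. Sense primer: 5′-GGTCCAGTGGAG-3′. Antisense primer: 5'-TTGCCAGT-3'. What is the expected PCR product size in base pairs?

58 bp

The forward primer matches the template at positions 51–62.
The reverse primer's reverse complement is ACTGGCAA, which matches the template at positions 101–108.
Amplicon spans positions 51–108: 58 bp.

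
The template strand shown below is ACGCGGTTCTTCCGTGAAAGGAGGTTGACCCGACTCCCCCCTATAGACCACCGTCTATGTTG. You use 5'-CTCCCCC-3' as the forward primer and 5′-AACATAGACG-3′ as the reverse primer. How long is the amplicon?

28 bp

Scanning the template, CTCCCCC occurs at positions 34–40; this primer anneals to the bottom strand there with its 3' end pointing downstream.
Taking the reverse complement of AACATAGACG gives CGTCTATGTT, found at positions 52–61 on the template; the primer anneals here to the top strand with its 3' end pointing upstream.
The product runs from position 34 to position 61, so its length is 61 − 34 + 1 = 28 bp.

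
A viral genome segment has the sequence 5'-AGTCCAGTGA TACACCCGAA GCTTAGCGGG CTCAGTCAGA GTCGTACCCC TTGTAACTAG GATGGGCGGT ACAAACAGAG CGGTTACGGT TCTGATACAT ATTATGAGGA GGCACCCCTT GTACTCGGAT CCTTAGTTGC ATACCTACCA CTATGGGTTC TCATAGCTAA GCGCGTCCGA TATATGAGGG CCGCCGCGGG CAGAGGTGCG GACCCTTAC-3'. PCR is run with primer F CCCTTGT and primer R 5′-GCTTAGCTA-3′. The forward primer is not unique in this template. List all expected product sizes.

125 bp, 57 bp

The forward primer CCCTTGT matches the top strand at positions 48–54, 116–122.
The reverse primer's reverse complement is TAGCTAAGC, matching at positions 164–172.
Each forward site pairs with the reverse site to give a product ending at position 172: sizes 125, 57 bp.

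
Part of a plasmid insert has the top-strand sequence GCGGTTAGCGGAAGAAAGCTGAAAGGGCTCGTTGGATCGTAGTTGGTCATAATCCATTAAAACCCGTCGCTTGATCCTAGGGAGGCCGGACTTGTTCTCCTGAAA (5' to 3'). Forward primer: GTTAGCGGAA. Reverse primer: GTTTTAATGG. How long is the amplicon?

60 bp

The forward primer matches the template at positions 4–13.
Taking the reverse complement of GTTTTAATGG gives CCATTAAAAC, found at positions 54–63 on the template; the primer anneals here to the top strand with its 3' end pointing upstream.
Product length = (reverse-primer end) − (forward-primer start) + 1 = 63 − 4 + 1 = 60 bp.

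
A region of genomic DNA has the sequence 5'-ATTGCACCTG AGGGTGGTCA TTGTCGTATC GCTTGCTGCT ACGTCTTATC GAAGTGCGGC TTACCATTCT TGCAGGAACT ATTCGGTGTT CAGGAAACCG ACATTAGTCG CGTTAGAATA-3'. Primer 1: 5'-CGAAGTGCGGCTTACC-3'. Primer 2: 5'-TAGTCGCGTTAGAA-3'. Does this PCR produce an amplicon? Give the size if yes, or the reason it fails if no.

Primer 1 (CGAAGTGCGGCTTACC) matches the top strand at positions 50–65 (3' end points downstream).
Primer 2 (TAGTCGCGTTAGAA) also matches the top strand directly, at positions 105–118 — its reverse complement TTCTAACGCGACTA is not present.
Both primers anneal to the bottom strand with 3' ends pointing the same way, so neither can prime synthesis back toward the other.

No product — both primers anneal to the same strand and extend in the same direction.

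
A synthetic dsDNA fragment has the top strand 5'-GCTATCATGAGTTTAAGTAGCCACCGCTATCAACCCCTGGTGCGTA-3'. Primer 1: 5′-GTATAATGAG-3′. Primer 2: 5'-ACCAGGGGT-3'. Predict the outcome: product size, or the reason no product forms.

No product — primer 1 has no binding site in the template.

Primer 1 (GTATAATGAG) does not match the top strand, and its reverse complement CTCATTATAC does not match either.
With no annealing site for primer 1, no amplification occurs.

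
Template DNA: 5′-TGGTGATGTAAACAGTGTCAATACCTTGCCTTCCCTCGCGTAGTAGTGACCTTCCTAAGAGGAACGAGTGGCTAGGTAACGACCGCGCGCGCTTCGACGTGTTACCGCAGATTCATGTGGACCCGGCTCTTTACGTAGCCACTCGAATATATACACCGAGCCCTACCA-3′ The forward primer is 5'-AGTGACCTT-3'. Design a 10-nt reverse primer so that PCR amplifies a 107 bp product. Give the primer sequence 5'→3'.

The forward primer binds at positions 45–53, so a 107 bp product ends at position 45 + 107 − 1 = 151.
The reverse primer anneals to the top strand over positions 142–151, i.e. to CTCGAATATA.
Its sequence written 5'→3' is the reverse complement: TATATTCGAG.

5'-TATATTCGAG-3'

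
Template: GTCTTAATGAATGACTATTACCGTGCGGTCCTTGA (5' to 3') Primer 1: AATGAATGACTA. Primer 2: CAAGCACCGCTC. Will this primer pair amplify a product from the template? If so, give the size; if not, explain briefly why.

Primer 2 (CAAGCACCGCTC) does not match the top strand, and its reverse complement GAGCGGTGCTTG does not match either.
With no annealing site for primer 2, no amplification occurs.

No product — primer 2 has no binding site in the template.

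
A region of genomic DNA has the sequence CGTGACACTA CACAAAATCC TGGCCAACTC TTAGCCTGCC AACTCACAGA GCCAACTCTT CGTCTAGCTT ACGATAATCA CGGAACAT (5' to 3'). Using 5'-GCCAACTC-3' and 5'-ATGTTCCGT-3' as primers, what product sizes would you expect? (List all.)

66 bp, 51 bp, 38 bp

The forward primer GCCAACTC matches the top strand at positions 23–30, 38–45, 51–58.
The reverse primer's reverse complement is ACGGAACAT, matching at positions 80–88.
Each forward site pairs with the reverse site to give a product ending at position 88: sizes 66, 51, 38 bp.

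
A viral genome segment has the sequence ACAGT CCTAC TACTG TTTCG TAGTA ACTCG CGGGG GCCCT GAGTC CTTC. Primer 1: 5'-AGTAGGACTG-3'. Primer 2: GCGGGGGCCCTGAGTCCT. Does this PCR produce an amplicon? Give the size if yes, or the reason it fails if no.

No product — the primers' 3' ends point away from each other.

Primer 1 (AGTAGGACTG) has reverse complement CAGTCCTACT, which matches the top strand at positions 2–11; primer 1 anneals to the top strand there with its 3' end pointing upstream toward position 2.
Primer 2 (GCGGGGGCCCTGAGTCCT) matches the top strand directly at positions 30–47; it anneals to the bottom strand with its 3' end pointing downstream toward position 47.
The 3' ends diverge (primer 1 extends toward position 1, primer 2 toward position 49), so the primers never converge on a shared product.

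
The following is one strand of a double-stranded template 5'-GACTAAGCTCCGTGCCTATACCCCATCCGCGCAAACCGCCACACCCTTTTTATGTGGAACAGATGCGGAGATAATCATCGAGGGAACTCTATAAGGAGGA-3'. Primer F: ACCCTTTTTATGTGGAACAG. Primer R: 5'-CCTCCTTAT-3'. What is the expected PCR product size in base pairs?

The forward primer matches the template at positions 43–62.
The reverse primer's reverse complement is ATAAGGAGG, which matches the template at positions 91–99.
Product length = (reverse-primer end) − (forward-primer start) + 1 = 99 − 43 + 1 = 57 bp.

57 bp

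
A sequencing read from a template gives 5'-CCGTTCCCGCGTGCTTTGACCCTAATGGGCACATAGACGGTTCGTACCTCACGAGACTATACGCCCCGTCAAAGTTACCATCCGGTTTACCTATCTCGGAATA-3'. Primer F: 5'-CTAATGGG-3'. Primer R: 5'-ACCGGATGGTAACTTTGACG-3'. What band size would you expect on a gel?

Scanning the template, CTAATGGG occurs at positions 22–29; this primer anneals to the bottom strand there with its 3' end pointing downstream.
The reverse primer's reverse complement is CGTCAAAGTTACCATCCGGT, which matches the template at positions 67–86.
Amplicon spans positions 22–86: 65 bp.

65 bp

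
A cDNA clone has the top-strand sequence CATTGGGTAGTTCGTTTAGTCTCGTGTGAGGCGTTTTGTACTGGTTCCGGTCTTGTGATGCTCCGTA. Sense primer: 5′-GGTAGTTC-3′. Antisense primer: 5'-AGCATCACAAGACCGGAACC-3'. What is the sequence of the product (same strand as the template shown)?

5'-GGTAGTTCGTTTAGTCTCGTGTGAGGCGTTTTGTACTGGTTCCGGTCTTGTGATGCT-3'

Forward primer GGTAGTTC is found on the top strand at positions 6–13.
Reverse complement of the reverse primer: GGTTCCGGTCTTGTGATGCT. This occurs on the top strand at positions 43–62.
The product is the template from position 6 through 62 (57 bp).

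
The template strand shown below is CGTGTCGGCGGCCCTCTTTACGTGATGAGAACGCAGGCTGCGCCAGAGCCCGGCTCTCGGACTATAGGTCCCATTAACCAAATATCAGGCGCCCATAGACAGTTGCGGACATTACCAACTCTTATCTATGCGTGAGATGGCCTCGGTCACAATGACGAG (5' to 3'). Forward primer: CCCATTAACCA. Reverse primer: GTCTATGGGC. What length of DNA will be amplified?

31 bp

Scanning the template, CCCATTAACCA occurs at positions 70–80; this primer anneals to the bottom strand there with its 3' end pointing downstream.
The reverse primer's reverse complement is GCCCATAGAC, which matches the template at positions 91–100.
The product runs from position 70 to position 100, so its length is 100 − 70 + 1 = 31 bp.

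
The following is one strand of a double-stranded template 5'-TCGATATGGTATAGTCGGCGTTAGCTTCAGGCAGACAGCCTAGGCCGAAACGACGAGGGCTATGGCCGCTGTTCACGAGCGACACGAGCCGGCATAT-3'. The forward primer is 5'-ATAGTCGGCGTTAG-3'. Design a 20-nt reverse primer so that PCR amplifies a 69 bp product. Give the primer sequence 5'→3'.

The forward primer binds at positions 11–24, so a 69 bp product ends at position 11 + 69 − 1 = 79.
The reverse primer anneals to the top strand over positions 60–79, i.e. to CTATGGCCGCTGTTCACGAG.
Its sequence written 5'→3' is the reverse complement: CTCGTGAACAGCGGCCATAG.

5'-CTCGTGAACAGCGGCCATAG-3'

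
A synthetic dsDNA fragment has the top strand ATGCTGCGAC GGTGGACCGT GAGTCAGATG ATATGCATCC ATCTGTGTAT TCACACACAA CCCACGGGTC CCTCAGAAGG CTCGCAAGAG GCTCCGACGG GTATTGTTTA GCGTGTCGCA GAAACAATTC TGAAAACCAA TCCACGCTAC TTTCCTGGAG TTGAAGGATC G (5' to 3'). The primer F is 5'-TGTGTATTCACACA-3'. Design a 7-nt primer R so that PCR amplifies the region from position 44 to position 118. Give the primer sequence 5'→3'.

5'-CGACACG-3'

The product's 3' end on the top strand is position 118.
The reverse primer anneals to the top strand over positions 112–118, i.e. to CGTGTCG.
Its sequence written 5'→3' is the reverse complement: CGACACG.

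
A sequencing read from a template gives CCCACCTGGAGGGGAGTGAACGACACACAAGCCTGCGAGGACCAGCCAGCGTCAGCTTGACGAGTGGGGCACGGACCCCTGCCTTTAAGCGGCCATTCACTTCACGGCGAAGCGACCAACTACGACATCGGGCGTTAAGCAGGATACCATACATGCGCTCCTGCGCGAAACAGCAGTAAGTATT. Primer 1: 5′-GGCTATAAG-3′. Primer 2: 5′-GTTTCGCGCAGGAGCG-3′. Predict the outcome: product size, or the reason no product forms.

No product — primer 1 has no binding site in the template.

Primer 1 (GGCTATAAG) does not match the top strand, and its reverse complement CTTATAGCC does not match either.
With no annealing site for primer 1, no amplification occurs.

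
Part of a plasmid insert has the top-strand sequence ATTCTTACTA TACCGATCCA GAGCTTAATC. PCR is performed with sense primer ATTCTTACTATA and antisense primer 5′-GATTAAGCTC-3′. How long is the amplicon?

The forward primer matches the template at positions 1–12.
Taking the reverse complement of GATTAAGCTC gives GAGCTTAATC, found at positions 21–30 on the template; the primer anneals here to the top strand with its 3' end pointing upstream.
Product length = (reverse-primer end) − (forward-primer start) + 1 = 30 − 1 + 1 = 30 bp.

30 bp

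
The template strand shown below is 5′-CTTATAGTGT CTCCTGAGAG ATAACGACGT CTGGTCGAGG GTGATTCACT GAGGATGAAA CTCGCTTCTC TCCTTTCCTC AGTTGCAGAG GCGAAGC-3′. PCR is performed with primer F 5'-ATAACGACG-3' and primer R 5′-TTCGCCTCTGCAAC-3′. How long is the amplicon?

75 bp

Forward primer ATAACGACG is found on the top strand at positions 21–29.
Taking the reverse complement of TTCGCCTCTGCAAC gives GTTGCAGAGGCGAA, found at positions 82–95 on the template; the primer anneals here to the top strand with its 3' end pointing upstream.
Product length = (reverse-primer end) − (forward-primer start) + 1 = 95 − 21 + 1 = 75 bp.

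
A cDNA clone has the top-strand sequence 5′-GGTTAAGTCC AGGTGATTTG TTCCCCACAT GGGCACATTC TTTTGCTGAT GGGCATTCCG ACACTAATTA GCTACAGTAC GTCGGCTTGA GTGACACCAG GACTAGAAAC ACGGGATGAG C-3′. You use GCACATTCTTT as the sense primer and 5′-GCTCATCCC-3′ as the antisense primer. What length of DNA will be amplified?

89 bp

The forward primer matches the template at positions 33–43.
Taking the reverse complement of GCTCATCCC gives GGGATGAGC, found at positions 113–121 on the template; the primer anneals here to the top strand with its 3' end pointing upstream.
Product length = (reverse-primer end) − (forward-primer start) + 1 = 121 − 33 + 1 = 89 bp.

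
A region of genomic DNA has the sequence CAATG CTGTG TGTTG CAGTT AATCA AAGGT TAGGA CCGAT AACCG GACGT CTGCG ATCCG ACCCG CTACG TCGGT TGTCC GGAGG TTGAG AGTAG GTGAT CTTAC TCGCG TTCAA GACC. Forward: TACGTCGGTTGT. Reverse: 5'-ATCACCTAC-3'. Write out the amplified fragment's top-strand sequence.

The forward primer matches the template at positions 67–78.
The reverse primer's reverse complement is GTAGGTGAT, which matches the template at positions 92–100.
The product is the template from position 67 through 100 (34 bp).

5'-TACGTCGGTTGTCCGGAGGTTGAGAGTAGGTGAT-3'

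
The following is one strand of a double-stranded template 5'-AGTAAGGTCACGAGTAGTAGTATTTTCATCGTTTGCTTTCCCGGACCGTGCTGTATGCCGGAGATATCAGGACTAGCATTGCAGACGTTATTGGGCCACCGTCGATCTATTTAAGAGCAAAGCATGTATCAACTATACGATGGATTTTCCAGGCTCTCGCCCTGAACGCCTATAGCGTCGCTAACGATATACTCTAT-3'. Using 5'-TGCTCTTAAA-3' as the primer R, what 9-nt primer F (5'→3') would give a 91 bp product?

The reverse primer's reverse complement TTTAAGAGCA matches the template at positions 110–119, so the product ends at position 119.
A 91 bp product then starts at position 119 − 91 + 1 = 29.
The forward primer is identical to the top strand there: TCGTTTGCT.

5'-TCGTTTGCT-3'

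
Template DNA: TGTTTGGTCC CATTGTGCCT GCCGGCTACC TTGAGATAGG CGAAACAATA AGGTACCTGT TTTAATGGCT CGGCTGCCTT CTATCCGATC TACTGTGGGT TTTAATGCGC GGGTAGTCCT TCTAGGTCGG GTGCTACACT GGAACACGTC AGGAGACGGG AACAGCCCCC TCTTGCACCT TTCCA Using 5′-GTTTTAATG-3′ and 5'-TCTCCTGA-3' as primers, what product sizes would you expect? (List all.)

98 bp, 58 bp

The forward primer GTTTTAATG matches the top strand at positions 59–67, 99–107.
The reverse primer's reverse complement is TCAGGAGA, matching at positions 149–156.
Each forward site pairs with the reverse site to give a product ending at position 156: sizes 98, 58 bp.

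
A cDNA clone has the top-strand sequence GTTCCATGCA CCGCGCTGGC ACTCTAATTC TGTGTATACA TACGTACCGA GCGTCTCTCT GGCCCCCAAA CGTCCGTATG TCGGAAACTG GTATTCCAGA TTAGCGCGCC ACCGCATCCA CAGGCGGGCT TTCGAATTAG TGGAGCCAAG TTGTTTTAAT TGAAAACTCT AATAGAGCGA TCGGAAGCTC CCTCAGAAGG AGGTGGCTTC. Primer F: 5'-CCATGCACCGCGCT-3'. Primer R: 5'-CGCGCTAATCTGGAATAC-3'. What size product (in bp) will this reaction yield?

105 bp

Scanning the template, CCATGCACCGCGCT occurs at positions 4–17; this primer anneals to the bottom strand there with its 3' end pointing downstream.
The reverse primer's reverse complement is GTATTCCAGATTAGCGCG, which matches the template at positions 91–108.
The product runs from position 4 to position 108, so its length is 108 − 4 + 1 = 105 bp.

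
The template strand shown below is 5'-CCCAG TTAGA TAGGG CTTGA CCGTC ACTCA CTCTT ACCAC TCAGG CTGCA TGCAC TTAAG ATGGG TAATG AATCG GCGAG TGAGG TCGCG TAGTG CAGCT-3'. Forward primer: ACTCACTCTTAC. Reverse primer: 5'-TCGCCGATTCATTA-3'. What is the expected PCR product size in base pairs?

Forward primer ACTCACTCTTAC is found on the top strand at positions 26–37.
The reverse primer's reverse complement is TAATGAATCGGCGA, which matches the template at positions 66–79.
Product length = (reverse-primer end) − (forward-primer start) + 1 = 79 − 26 + 1 = 54 bp.

54 bp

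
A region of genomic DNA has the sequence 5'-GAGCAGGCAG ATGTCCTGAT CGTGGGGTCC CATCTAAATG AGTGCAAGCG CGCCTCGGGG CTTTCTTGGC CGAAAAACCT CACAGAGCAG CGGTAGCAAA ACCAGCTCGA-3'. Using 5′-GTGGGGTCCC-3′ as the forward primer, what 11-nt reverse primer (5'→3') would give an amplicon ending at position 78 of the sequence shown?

The forward primer binds at positions 22–31; the product's 3' end on the top strand is position 78.
The reverse primer anneals to the top strand over positions 68–78, i.e. to GGCCGAAAAAC.
Its sequence written 5'→3' is the reverse complement: GTTTTTCGGCC.

5'-GTTTTTCGGCC-3'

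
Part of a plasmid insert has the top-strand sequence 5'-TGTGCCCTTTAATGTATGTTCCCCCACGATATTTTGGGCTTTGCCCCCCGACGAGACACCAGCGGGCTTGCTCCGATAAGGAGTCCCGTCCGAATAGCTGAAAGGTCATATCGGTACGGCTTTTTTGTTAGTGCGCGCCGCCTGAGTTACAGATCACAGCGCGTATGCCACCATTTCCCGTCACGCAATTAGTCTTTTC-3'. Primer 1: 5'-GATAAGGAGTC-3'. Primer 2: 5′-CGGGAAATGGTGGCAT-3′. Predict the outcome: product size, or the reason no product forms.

Yes — a 106 bp product.

Primer 1 (GATAAGGAGTC) matches the top strand at positions 75–85; it acts as a forward primer.
Primer 2's reverse complement is ATGCCACCATTTCCCG, matching the top strand at positions 165–180; it acts as a reverse primer.
The 3' ends face each other across positions 75–180, giving a 106 bp product.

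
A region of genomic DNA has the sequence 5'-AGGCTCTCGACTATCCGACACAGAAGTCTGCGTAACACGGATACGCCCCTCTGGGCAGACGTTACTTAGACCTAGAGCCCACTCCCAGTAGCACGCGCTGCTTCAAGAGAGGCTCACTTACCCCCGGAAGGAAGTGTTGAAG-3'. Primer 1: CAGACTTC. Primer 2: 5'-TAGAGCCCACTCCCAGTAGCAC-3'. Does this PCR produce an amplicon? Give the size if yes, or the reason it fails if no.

Primer 1 (CAGACTTC) has reverse complement GAAGTCTG, which matches the top strand at positions 23–30; primer 1 anneals to the top strand there with its 3' end pointing upstream toward position 23.
Primer 2 (TAGAGCCCACTCCCAGTAGCAC) matches the top strand directly at positions 73–94; it anneals to the bottom strand with its 3' end pointing downstream toward position 94.
The 3' ends diverge (primer 1 extends toward position 1, primer 2 toward position 142), so the primers never converge on a shared product.

No product — the primers' 3' ends point away from each other.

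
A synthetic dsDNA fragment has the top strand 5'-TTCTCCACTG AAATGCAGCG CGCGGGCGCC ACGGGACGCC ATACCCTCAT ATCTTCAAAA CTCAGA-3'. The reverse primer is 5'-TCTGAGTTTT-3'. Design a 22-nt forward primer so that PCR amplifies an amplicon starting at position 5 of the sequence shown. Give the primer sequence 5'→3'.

The reverse primer's reverse complement AAAACTCAGA matches the template at positions 57–66; the product starts at position 5.
The forward primer is identical to the top strand over positions 5–26: CCACTGAAATGCAGCGCGCGGG.

5'-CCACTGAAATGCAGCGCGCGGG-3'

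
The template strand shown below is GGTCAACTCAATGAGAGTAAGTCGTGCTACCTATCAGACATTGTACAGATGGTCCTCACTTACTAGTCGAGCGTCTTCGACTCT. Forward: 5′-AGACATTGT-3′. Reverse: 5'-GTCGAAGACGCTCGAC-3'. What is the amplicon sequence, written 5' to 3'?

The forward primer matches the template at positions 36–44.
The reverse primer's reverse complement is GTCGAGCGTCTTCGAC, which matches the template at positions 66–81.
The product is the template from position 36 through 81 (46 bp).

5'-AGACATTGTACAGATGGTCCTCACTTACTAGTCGAGCGTCTTCGAC-3'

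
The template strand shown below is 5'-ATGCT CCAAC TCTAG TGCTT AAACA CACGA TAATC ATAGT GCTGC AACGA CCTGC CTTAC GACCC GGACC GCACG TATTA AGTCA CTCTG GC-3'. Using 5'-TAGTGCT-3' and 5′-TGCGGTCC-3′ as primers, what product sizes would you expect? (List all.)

61 bp, 37 bp

The forward primer TAGTGCT matches the top strand at positions 13–19, 37–43.
The reverse primer's reverse complement is GGACCGCA, matching at positions 66–73.
Each forward site pairs with the reverse site to give a product ending at position 73: sizes 61, 37 bp.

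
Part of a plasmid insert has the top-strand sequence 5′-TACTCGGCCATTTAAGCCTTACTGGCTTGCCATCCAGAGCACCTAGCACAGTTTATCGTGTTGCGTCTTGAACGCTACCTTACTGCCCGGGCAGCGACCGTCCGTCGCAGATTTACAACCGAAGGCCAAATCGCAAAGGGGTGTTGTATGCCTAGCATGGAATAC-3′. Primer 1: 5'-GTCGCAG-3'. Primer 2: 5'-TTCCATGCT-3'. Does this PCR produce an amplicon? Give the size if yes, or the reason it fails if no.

Primer 1 (GTCGCAG) matches the top strand at positions 104–110; it acts as a forward primer.
Primer 2's reverse complement is AGCATGGAA, matching the top strand at positions 154–162; it acts as a reverse primer.
The 3' ends face each other across positions 104–162, giving a 59 bp product.

Yes — a 59 bp product.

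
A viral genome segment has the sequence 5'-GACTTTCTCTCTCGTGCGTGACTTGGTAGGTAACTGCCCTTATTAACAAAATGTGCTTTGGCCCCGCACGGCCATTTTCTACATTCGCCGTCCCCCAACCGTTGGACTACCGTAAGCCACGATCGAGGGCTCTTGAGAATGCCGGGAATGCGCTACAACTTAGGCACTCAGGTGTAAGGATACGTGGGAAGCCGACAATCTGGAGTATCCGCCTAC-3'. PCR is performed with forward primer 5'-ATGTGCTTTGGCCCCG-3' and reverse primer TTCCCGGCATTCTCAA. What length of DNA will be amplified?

98 bp

Scanning the template, ATGTGCTTTGGCCCCG occurs at positions 51–66; this primer anneals to the bottom strand there with its 3' end pointing downstream.
Taking the reverse complement of TTCCCGGCATTCTCAA gives TTGAGAATGCCGGGAA, found at positions 133–148 on the template; the primer anneals here to the top strand with its 3' end pointing upstream.
Amplicon spans positions 51–148: 98 bp.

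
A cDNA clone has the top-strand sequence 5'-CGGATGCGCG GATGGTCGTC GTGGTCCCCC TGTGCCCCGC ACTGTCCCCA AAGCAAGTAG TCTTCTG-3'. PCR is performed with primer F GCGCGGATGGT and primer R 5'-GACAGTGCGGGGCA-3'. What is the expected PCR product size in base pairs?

41 bp

The forward primer matches the template at positions 6–16.
Reverse complement of the reverse primer: TGCCCCGCACTGTC. This occurs on the top strand at positions 33–46.
The product runs from position 6 to position 46, so its length is 46 − 6 + 1 = 41 bp.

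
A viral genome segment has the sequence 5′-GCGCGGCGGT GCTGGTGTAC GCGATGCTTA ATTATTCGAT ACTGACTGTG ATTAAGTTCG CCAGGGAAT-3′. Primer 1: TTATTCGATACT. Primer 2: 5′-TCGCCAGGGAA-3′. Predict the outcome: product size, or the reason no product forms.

No product — both primers anneal to the same strand and extend in the same direction.

Primer 1 (TTATTCGATACT) matches the top strand at positions 32–43 (3' end points downstream).
Primer 2 (TCGCCAGGGAA) also matches the top strand directly, at positions 58–68 — its reverse complement TTCCCTGGCGA is not present.
Both primers anneal to the bottom strand with 3' ends pointing the same way, so neither can prime synthesis back toward the other.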